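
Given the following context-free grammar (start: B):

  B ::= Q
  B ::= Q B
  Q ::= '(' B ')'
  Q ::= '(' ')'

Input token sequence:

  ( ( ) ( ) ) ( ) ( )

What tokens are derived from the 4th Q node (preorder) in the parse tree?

( )

[B [Q ( [B [Q ( )] [B [Q ( )]]] )] [B [Q ( )] [B [Q ( )]]]]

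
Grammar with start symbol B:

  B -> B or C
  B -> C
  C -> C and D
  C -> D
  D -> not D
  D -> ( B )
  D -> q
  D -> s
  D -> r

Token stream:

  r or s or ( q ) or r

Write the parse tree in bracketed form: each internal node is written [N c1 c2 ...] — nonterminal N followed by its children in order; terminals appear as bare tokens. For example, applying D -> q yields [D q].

B
B or C
B or C or C
B or C or C or C
C or C or C or C
D or C or C or C
r or C or C or C
r or D or C or C
r or s or C or C
r or s or D or C
r or s or ( B ) or C
r or s or ( C ) or C
r or s or ( D ) or C
r or s or ( q ) or C
r or s or ( q ) or D
r or s or ( q ) or r

[B [B [B [B [C [D r]]] or [C [D s]]] or [C [D ( [B [C [D q]]] )]]] or [C [D r]]]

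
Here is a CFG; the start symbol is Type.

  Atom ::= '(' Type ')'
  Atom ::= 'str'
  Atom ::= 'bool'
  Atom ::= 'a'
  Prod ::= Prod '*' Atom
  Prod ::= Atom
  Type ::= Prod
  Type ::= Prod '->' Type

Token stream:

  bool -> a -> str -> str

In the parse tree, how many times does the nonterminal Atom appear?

[Type [Prod [Atom bool]] -> [Type [Prod [Atom a]] -> [Type [Prod [Atom str]] -> [Type [Prod [Atom str]]]]]]

4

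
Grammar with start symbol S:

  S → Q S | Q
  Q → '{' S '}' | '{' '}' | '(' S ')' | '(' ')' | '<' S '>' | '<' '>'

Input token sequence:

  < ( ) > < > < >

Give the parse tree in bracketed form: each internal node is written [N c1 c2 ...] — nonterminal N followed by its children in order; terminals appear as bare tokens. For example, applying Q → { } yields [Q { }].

S
Q S
< S > S
< Q > S
< ( ) > S
< ( ) > Q S
< ( ) > < > S
< ( ) > < > Q
< ( ) > < > < >

[S [Q < [S [Q ( )]] >] [S [Q < >] [S [Q < >]]]]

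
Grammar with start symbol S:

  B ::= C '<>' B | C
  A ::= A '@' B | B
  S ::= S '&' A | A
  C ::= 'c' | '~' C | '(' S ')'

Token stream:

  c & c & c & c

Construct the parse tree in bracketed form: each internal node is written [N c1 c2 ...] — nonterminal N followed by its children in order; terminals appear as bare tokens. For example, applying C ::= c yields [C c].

S
S & A
S & A & A
S & A & A & A
A & A & A & A
B & A & A & A
C & A & A & A
c & A & A & A
c & B & A & A
c & C & A & A
c & c & A & A
c & c & B & A
c & c & C & A
c & c & c & A
c & c & c & B
c & c & c & C
c & c & c & c

[S [S [S [S [A [B [C c]]]] & [A [B [C c]]]] & [A [B [C c]]]] & [A [B [C c]]]]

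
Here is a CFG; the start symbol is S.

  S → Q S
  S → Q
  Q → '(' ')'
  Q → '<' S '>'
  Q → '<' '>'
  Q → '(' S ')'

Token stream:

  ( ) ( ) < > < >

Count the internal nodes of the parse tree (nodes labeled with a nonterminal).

8

[S [Q ( )] [S [Q ( )] [S [Q < >] [S [Q < >]]]]]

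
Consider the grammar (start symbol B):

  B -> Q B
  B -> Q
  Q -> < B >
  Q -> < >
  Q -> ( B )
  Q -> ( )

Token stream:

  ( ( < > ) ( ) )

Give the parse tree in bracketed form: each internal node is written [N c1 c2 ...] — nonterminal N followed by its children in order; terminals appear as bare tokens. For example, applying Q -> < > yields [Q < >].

B
Q
( B )
( Q B )
( ( B ) B )
( ( Q ) B )
( ( < > ) B )
( ( < > ) Q )
( ( < > ) ( ) )

[B [Q ( [B [Q ( [B [Q < >]] )] [B [Q ( )]]] )]]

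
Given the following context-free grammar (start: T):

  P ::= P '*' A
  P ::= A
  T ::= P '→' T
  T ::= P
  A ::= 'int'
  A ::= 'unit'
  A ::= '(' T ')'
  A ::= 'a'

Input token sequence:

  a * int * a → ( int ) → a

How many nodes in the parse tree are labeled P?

6

[T [P [P [P [A a]] * [A int]] * [A a]] → [T [P [A ( [T [P [A int]]] )]] → [T [P [A a]]]]]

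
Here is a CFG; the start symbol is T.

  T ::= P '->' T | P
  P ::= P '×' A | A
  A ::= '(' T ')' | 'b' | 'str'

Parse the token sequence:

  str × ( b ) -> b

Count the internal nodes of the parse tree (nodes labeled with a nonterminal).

11

[T [P [P [A str]] × [A ( [T [P [A b]]] )]] -> [T [P [A b]]]]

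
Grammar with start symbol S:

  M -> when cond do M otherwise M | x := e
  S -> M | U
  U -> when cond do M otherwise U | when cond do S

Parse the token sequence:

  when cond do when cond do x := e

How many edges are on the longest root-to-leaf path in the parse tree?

6

[S [U when cond do [S [U when cond do [S [M x := e]]]]]]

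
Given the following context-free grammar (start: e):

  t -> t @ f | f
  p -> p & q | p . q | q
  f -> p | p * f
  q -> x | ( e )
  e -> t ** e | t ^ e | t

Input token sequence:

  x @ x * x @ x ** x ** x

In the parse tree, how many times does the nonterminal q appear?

6

[e [t [t [t [f [p [q x]]]] @ [f [p [q x]] * [f [p [q x]]]]] @ [f [p [q x]]]] ** [e [t [f [p [q x]]]] ** [e [t [f [p [q x]]]]]]]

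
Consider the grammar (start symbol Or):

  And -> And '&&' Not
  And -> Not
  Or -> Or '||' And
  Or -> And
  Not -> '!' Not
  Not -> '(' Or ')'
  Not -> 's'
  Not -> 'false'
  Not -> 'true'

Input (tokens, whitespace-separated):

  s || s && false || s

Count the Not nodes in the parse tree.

[Or [Or [Or [And [Not s]]] || [And [And [Not s]] && [Not false]]] || [And [Not s]]]

4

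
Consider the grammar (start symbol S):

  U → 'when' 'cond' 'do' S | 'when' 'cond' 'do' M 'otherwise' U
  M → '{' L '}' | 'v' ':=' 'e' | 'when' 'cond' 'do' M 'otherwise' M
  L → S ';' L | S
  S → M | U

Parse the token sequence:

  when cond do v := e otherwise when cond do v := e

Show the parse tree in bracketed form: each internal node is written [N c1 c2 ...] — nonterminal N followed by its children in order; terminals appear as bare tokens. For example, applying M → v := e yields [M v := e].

S
U
when cond do M otherwise U
when cond do v := e otherwise U
when cond do v := e otherwise when cond do S
when cond do v := e otherwise when cond do M
when cond do v := e otherwise when cond do v := e

[S [U when cond do [M v := e] otherwise [U when cond do [S [M v := e]]]]]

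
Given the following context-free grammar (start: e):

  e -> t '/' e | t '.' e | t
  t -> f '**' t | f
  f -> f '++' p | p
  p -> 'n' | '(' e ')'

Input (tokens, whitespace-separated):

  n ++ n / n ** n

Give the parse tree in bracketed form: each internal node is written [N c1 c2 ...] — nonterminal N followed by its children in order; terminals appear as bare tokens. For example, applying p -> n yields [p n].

e
t / e
f / e
f ++ p / e
p ++ p / e
n ++ p / e
n ++ n / e
n ++ n / t
n ++ n / f ** t
n ++ n / p ** t
n ++ n / n ** t
n ++ n / n ** f
n ++ n / n ** p
n ++ n / n ** n

[e [t [f [f [p n]] ++ [p n]]] / [e [t [f [p n]] ** [t [f [p n]]]]]]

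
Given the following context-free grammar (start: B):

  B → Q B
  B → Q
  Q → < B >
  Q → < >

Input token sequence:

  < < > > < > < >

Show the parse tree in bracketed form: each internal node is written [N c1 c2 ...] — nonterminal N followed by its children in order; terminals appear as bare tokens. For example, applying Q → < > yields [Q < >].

[B [Q < [B [Q < >]] >] [B [Q < >] [B [Q < >]]]]

B
Q B
< B > B
< Q > B
< < > > B
< < > > Q B
< < > > < > B
< < > > < > Q
< < > > < > < >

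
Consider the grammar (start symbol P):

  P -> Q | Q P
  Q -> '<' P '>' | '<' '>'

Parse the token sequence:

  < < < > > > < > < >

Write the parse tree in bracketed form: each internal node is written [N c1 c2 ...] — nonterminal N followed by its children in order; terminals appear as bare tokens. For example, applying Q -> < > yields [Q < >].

[P [Q < [P [Q < [P [Q < >]] >]] >] [P [Q < >] [P [Q < >]]]]

P
Q P
< P > P
< Q > P
< < P > > P
< < Q > > P
< < < > > > P
< < < > > > Q P
< < < > > > < > P
< < < > > > < > Q
< < < > > > < > < >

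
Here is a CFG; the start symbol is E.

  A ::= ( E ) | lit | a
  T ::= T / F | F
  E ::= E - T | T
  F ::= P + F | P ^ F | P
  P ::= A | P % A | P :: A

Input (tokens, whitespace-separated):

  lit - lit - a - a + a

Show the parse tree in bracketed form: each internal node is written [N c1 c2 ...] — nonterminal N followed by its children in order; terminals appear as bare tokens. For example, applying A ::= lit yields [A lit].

[E [E [E [E [T [F [P [A lit]]]]] - [T [F [P [A lit]]]]] - [T [F [P [A a]]]]] - [T [F [P [A a]] + [F [P [A a]]]]]]

E
E - T
E - T - T
E - T - T - T
T - T - T - T
F - T - T - T
P - T - T - T
A - T - T - T
lit - T - T - T
lit - F - T - T
lit - P - T - T
lit - A - T - T
lit - lit - T - T
lit - lit - F - T
lit - lit - P - T
lit - lit - A - T
lit - lit - a - T
lit - lit - a - F
lit - lit - a - P + F
lit - lit - a - A + F
lit - lit - a - a + F
lit - lit - a - a + P
lit - lit - a - a + A
lit - lit - a - a + a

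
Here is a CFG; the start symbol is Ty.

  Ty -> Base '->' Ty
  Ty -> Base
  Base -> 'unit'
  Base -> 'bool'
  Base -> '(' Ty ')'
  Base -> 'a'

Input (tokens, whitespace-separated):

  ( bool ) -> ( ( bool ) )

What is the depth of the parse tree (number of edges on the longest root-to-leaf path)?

[Ty [Base ( [Ty [Base bool]] )] -> [Ty [Base ( [Ty [Base ( [Ty [Base bool]] )]] )]]]

7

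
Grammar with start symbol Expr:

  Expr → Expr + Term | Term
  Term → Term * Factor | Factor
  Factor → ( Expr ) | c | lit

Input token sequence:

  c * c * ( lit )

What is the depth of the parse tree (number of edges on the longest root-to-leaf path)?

6

[Expr [Term [Term [Term [Factor c]] * [Factor c]] * [Factor ( [Expr [Term [Factor lit]]] )]]]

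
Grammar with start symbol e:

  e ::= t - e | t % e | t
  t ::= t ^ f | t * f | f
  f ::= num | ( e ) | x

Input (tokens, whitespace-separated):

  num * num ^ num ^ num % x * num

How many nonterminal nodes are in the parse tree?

[e [t [t [t [t [f num]] * [f num]] ^ [f num]] ^ [f num]] % [e [t [t [f x]] * [f num]]]]

14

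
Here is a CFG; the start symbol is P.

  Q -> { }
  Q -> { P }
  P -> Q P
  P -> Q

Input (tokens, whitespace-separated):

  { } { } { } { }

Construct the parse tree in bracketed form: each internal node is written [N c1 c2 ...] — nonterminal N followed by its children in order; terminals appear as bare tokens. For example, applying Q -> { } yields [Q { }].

[P [Q { }] [P [Q { }] [P [Q { }] [P [Q { }]]]]]

P
Q P
{ } P
{ } Q P
{ } { } P
{ } { } Q P
{ } { } { } P
{ } { } { } Q
{ } { } { } { }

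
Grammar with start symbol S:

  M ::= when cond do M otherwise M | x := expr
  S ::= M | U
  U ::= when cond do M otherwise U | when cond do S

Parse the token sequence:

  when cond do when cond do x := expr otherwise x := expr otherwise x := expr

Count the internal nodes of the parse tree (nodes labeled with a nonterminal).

[S [M when cond do [M when cond do [M x := expr] otherwise [M x := expr]] otherwise [M x := expr]]]

6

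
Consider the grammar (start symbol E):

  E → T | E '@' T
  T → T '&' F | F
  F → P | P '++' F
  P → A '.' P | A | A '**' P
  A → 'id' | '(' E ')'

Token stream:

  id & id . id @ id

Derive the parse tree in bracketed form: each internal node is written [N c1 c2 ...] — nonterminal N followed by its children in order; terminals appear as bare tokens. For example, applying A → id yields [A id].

E
E @ T
T @ T
T & F @ T
F & F @ T
P & F @ T
A & F @ T
id & F @ T
id & P @ T
id & A . P @ T
id & id . P @ T
id & id . A @ T
id & id . id @ T
id & id . id @ F
id & id . id @ P
id & id . id @ A
id & id . id @ id

[E [E [T [T [F [P [A id]]]] & [F [P [A id] . [P [A id]]]]]] @ [T [F [P [A id]]]]]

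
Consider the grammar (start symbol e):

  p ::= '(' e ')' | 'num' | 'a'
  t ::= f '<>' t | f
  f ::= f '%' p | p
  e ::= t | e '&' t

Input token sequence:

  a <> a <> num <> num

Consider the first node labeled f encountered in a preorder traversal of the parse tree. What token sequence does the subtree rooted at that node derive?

[e [t [f [p a]] <> [t [f [p a]] <> [t [f [p num]] <> [t [f [p num]]]]]]]

a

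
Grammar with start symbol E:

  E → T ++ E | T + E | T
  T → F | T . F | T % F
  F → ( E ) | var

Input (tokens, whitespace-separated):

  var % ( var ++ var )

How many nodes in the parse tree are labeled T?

4

[E [T [T [F var]] % [F ( [E [T [F var]] ++ [E [T [F var]]]] )]]]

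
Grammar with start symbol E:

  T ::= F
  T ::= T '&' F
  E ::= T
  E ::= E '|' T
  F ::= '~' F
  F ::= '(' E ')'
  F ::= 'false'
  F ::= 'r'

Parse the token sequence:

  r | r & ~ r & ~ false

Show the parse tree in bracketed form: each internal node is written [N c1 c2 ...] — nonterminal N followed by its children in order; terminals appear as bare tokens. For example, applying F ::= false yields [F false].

[E [E [T [F r]]] | [T [T [T [F r]] & [F ~ [F r]]] & [F ~ [F false]]]]

E
E | T
T | T
F | T
r | T
r | T & F
r | T & F & F
r | F & F & F
r | r & F & F
r | r & ~ F & F
r | r & ~ r & F
r | r & ~ r & ~ F
r | r & ~ r & ~ false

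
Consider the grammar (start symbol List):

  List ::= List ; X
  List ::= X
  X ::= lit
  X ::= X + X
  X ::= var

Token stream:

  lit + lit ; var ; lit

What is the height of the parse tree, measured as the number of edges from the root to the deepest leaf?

[List [List [List [X [X lit] + [X lit]]] ; [X var]] ; [X lit]]

5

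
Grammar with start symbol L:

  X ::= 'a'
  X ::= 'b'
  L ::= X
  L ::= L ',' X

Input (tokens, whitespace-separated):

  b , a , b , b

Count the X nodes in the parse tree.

4

[L [L [L [L [X b]] , [X a]] , [X b]] , [X b]]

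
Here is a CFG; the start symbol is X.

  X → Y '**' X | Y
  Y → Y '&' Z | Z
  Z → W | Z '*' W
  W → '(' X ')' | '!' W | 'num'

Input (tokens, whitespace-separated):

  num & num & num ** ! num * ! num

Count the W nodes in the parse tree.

[X [Y [Y [Y [Z [W num]]] & [Z [W num]]] & [Z [W num]]] ** [X [Y [Z [Z [W ! [W num]]] * [W ! [W num]]]]]]

7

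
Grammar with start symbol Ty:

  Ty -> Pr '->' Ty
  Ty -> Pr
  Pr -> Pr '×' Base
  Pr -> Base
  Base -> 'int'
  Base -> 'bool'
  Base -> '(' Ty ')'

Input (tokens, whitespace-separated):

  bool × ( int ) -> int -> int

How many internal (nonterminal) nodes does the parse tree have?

14

[Ty [Pr [Pr [Base bool]] × [Base ( [Ty [Pr [Base int]]] )]] -> [Ty [Pr [Base int]] -> [Ty [Pr [Base int]]]]]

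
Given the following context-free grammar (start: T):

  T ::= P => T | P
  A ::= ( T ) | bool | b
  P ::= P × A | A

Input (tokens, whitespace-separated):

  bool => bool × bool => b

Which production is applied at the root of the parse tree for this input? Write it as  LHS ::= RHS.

[T [P [A bool]] => [T [P [P [A bool]] × [A bool]] => [T [P [A b]]]]]

T ::= P => T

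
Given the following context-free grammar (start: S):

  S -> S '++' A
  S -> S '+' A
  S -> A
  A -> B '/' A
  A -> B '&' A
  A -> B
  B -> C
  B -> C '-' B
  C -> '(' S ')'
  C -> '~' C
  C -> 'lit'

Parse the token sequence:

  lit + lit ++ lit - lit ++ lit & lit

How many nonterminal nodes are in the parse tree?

[S [S [S [S [A [B [C lit]]]] + [A [B [C lit]]]] ++ [A [B [C lit] - [B [C lit]]]]] ++ [A [B [C lit]] & [A [B [C lit]]]]]

21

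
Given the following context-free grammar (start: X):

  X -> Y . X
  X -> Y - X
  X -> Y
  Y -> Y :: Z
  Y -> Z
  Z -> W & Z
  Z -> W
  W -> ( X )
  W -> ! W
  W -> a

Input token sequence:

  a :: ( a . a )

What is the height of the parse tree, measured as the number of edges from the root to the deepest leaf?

[X [Y [Y [Z [W a]]] :: [Z [W ( [X [Y [Z [W a]]] . [X [Y [Z [W a]]]]] )]]]]

9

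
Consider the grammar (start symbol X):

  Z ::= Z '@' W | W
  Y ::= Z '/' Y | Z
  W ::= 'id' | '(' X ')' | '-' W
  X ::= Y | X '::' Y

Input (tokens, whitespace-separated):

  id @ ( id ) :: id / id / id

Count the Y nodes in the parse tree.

[X [X [Y [Z [Z [W id]] @ [W ( [X [Y [Z [W id]]]] )]]]] :: [Y [Z [W id]] / [Y [Z [W id]] / [Y [Z [W id]]]]]]

5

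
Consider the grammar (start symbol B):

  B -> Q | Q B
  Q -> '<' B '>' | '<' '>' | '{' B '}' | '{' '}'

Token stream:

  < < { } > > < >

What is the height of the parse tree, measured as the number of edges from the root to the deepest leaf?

[B [Q < [B [Q < [B [Q { }]] >]] >] [B [Q < >]]]

6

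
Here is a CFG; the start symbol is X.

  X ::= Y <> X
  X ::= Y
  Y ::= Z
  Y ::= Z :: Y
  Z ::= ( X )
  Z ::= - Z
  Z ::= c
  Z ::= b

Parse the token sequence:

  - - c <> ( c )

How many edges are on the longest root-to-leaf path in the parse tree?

[X [Y [Z - [Z - [Z c]]]] <> [X [Y [Z ( [X [Y [Z c]]] )]]]]

7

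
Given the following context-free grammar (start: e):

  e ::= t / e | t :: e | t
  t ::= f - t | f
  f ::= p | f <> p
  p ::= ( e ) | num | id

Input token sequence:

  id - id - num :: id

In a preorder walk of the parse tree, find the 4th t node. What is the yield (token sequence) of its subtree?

[e [t [f [p id]] - [t [f [p id]] - [t [f [p num]]]]] :: [e [t [f [p id]]]]]

id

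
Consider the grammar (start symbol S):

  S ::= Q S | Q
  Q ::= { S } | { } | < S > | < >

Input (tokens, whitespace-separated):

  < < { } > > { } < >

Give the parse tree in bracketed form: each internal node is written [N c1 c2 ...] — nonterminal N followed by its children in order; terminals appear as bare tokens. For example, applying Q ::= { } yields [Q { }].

S
Q S
< S > S
< Q > S
< < S > > S
< < Q > > S
< < { } > > S
< < { } > > Q S
< < { } > > { } S
< < { } > > { } Q
< < { } > > { } < >

[S [Q < [S [Q < [S [Q { }]] >]] >] [S [Q { }] [S [Q < >]]]]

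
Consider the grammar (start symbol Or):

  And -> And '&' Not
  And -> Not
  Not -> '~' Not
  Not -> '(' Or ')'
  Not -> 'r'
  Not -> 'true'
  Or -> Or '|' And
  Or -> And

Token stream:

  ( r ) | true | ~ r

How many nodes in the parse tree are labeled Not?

5

[Or [Or [Or [And [Not ( [Or [And [Not r]]] )]]] | [And [Not true]]] | [And [Not ~ [Not r]]]]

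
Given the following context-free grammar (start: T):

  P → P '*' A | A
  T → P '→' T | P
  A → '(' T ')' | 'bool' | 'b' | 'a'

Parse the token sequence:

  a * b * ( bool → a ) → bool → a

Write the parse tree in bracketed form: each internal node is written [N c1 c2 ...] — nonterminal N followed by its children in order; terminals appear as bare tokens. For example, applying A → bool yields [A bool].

[T [P [P [P [A a]] * [A b]] * [A ( [T [P [A bool]] → [T [P [A a]]]] )]] → [T [P [A bool]] → [T [P [A a]]]]]

T
P → T
P * A → T
P * A * A → T
A * A * A → T
a * A * A → T
a * b * A → T
a * b * ( T ) → T
a * b * ( P → T ) → T
a * b * ( A → T ) → T
a * b * ( bool → T ) → T
a * b * ( bool → P ) → T
a * b * ( bool → A ) → T
a * b * ( bool → a ) → T
a * b * ( bool → a ) → P → T
a * b * ( bool → a ) → A → T
a * b * ( bool → a ) → bool → T
a * b * ( bool → a ) → bool → P
a * b * ( bool → a ) → bool → A
a * b * ( bool → a ) → bool → a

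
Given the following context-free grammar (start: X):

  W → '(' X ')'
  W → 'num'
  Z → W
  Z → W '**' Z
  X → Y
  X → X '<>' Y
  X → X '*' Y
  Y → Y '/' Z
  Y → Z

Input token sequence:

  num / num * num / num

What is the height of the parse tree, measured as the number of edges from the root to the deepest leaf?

[X [X [Y [Y [Z [W num]]] / [Z [W num]]]] * [Y [Y [Z [W num]]] / [Z [W num]]]]

6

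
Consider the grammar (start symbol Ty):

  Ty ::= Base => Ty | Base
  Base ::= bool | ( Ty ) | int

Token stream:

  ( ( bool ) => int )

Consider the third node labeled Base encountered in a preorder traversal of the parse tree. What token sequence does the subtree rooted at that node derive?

bool

[Ty [Base ( [Ty [Base ( [Ty [Base bool]] )] => [Ty [Base int]]] )]]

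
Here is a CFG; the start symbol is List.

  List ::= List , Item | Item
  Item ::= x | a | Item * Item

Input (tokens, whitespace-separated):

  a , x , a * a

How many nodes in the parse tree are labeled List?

3

[List [List [List [Item a]] , [Item x]] , [Item [Item a] * [Item a]]]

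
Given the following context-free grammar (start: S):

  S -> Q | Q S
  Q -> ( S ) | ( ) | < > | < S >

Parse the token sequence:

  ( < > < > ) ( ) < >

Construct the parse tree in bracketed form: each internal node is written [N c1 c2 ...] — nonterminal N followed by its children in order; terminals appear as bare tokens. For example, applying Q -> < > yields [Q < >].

S
Q S
( S ) S
( Q S ) S
( < > S ) S
( < > Q ) S
( < > < > ) S
( < > < > ) Q S
( < > < > ) ( ) S
( < > < > ) ( ) Q
( < > < > ) ( ) < >

[S [Q ( [S [Q < >] [S [Q < >]]] )] [S [Q ( )] [S [Q < >]]]]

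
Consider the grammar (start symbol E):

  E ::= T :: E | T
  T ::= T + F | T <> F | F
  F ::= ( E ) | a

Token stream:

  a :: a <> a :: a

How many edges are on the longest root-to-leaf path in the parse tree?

5

[E [T [F a]] :: [E [T [T [F a]] <> [F a]] :: [E [T [F a]]]]]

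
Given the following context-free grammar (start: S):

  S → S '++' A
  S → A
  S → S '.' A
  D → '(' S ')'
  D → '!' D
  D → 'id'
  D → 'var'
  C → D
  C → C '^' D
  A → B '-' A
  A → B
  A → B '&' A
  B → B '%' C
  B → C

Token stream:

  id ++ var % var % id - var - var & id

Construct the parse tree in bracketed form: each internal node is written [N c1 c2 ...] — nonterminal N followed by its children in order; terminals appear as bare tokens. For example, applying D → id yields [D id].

[S [S [A [B [C [D id]]]]] ++ [A [B [B [B [C [D var]]] % [C [D var]]] % [C [D id]]] - [A [B [C [D var]]] - [A [B [C [D var]]] & [A [B [C [D id]]]]]]]]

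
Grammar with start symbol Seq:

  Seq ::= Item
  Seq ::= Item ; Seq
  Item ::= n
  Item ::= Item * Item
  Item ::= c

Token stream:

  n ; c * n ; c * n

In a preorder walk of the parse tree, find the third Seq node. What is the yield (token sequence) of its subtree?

[Seq [Item n] ; [Seq [Item [Item c] * [Item n]] ; [Seq [Item [Item c] * [Item n]]]]]

c * n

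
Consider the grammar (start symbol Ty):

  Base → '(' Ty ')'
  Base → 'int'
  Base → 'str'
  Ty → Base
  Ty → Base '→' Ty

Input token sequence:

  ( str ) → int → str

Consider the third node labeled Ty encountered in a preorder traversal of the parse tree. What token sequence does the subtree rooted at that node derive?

[Ty [Base ( [Ty [Base str]] )] → [Ty [Base int] → [Ty [Base str]]]]

int → str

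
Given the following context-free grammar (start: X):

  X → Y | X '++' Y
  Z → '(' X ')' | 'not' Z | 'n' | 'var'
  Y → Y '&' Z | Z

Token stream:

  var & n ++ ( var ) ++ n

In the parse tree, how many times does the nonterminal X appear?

[X [X [X [Y [Y [Z var]] & [Z n]]] ++ [Y [Z ( [X [Y [Z var]]] )]]] ++ [Y [Z n]]]

4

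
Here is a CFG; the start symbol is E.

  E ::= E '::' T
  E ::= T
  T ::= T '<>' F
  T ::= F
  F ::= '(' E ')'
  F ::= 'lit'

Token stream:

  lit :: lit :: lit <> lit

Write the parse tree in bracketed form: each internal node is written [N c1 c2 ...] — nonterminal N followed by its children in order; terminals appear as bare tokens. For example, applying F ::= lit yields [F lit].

E
E :: T
E :: T :: T
T :: T :: T
F :: T :: T
lit :: T :: T
lit :: F :: T
lit :: lit :: T
lit :: lit :: T <> F
lit :: lit :: F <> F
lit :: lit :: lit <> F
lit :: lit :: lit <> lit

[E [E [E [T [F lit]]] :: [T [F lit]]] :: [T [T [F lit]] <> [F lit]]]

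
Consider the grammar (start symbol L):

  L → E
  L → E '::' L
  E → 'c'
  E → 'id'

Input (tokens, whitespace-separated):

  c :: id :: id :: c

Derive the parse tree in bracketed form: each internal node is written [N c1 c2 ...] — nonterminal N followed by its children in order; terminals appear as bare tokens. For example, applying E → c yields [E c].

[L [E c] :: [L [E id] :: [L [E id] :: [L [E c]]]]]

L
E :: L
c :: L
c :: E :: L
c :: id :: L
c :: id :: E :: L
c :: id :: id :: L
c :: id :: id :: E
c :: id :: id :: c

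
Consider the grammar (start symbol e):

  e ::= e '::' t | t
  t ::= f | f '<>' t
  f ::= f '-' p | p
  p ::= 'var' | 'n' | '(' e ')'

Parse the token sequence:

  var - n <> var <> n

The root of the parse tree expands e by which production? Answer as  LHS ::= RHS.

[e [t [f [f [p var]] - [p n]] <> [t [f [p var]] <> [t [f [p n]]]]]]

e ::= t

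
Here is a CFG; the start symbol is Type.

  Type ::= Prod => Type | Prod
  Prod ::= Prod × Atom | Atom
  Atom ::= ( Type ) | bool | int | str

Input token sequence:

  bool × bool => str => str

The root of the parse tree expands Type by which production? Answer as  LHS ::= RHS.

[Type [Prod [Prod [Atom bool]] × [Atom bool]] => [Type [Prod [Atom str]] => [Type [Prod [Atom str]]]]]

Type ::= Prod => Type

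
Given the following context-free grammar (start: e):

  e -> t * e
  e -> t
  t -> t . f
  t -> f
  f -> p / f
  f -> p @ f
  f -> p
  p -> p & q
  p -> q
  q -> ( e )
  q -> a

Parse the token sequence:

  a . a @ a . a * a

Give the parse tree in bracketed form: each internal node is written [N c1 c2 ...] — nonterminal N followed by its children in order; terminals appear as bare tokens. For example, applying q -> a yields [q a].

[e [t [t [t [f [p [q a]]]] . [f [p [q a]] @ [f [p [q a]]]]] . [f [p [q a]]]] * [e [t [f [p [q a]]]]]]

e
t * e
t . f * e
t . f . f * e
f . f . f * e
p . f . f * e
q . f . f * e
a . f . f * e
a . p @ f . f * e
a . q @ f . f * e
a . a @ f . f * e
a . a @ p . f * e
a . a @ q . f * e
a . a @ a . f * e
a . a @ a . p * e
a . a @ a . q * e
a . a @ a . a * e
a . a @ a . a * t
a . a @ a . a * f
a . a @ a . a * p
a . a @ a . a * q
a . a @ a . a * a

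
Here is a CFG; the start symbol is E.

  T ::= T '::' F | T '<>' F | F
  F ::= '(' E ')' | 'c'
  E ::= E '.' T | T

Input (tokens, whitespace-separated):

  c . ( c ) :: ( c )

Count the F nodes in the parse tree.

5

[E [E [T [F c]]] . [T [T [F ( [E [T [F c]]] )]] :: [F ( [E [T [F c]]] )]]]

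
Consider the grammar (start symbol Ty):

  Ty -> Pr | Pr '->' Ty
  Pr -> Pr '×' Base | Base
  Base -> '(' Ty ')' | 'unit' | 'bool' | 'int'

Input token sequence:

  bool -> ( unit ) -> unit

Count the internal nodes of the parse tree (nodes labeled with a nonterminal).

[Ty [Pr [Base bool]] -> [Ty [Pr [Base ( [Ty [Pr [Base unit]]] )]] -> [Ty [Pr [Base unit]]]]]

12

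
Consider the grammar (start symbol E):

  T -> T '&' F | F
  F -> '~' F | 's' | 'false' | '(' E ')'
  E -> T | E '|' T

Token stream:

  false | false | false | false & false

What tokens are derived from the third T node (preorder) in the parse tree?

false

[E [E [E [E [T [F false]]] | [T [F false]]] | [T [F false]]] | [T [T [F false]] & [F false]]]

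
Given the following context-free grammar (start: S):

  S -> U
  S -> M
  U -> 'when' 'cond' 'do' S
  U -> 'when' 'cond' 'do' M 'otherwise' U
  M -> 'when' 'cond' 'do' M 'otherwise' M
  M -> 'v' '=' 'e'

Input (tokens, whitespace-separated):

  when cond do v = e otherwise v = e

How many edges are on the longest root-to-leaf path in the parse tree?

3

[S [M when cond do [M v = e] otherwise [M v = e]]]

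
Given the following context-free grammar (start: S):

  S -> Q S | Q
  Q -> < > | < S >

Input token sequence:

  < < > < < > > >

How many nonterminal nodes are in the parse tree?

8

[S [Q < [S [Q < >] [S [Q < [S [Q < >]] >]]] >]]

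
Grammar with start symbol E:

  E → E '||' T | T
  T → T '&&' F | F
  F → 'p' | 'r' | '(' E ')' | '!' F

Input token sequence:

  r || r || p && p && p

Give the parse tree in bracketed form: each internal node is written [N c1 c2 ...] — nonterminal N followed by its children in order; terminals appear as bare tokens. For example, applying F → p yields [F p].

E
E || T
E || T || T
T || T || T
F || T || T
r || T || T
r || F || T
r || r || T
r || r || T && F
r || r || T && F && F
r || r || F && F && F
r || r || p && F && F
r || r || p && p && F
r || r || p && p && p

[E [E [E [T [F r]]] || [T [F r]]] || [T [T [T [F p]] && [F p]] && [F p]]]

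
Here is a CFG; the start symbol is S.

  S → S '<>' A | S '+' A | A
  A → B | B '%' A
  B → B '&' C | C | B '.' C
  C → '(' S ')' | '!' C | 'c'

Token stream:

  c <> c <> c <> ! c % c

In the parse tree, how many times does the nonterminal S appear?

4

[S [S [S [S [A [B [C c]]]] <> [A [B [C c]]]] <> [A [B [C c]]]] <> [A [B [C ! [C c]]] % [A [B [C c]]]]]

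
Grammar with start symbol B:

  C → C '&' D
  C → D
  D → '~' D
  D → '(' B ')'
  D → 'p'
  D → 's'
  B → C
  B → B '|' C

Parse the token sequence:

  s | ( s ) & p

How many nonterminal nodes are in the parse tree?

[B [B [C [D s]]] | [C [C [D ( [B [C [D s]]] )]] & [D p]]]

11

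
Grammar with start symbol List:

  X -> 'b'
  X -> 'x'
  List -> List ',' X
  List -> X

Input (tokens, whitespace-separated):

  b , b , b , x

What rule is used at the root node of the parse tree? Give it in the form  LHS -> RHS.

List -> List ',' X

[List [List [List [List [X b]] , [X b]] , [X b]] , [X x]]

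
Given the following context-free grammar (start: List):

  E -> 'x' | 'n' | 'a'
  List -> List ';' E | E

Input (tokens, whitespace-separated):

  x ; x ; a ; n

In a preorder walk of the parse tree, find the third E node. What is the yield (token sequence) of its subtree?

a

[List [List [List [List [E x]] ; [E x]] ; [E a]] ; [E n]]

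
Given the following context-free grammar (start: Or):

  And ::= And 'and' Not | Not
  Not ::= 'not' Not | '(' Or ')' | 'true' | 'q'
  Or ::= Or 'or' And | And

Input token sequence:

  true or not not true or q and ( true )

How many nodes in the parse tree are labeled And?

[Or [Or [Or [And [Not true]]] or [And [Not not [Not not [Not true]]]]] or [And [And [Not q]] and [Not ( [Or [And [Not true]]] )]]]

5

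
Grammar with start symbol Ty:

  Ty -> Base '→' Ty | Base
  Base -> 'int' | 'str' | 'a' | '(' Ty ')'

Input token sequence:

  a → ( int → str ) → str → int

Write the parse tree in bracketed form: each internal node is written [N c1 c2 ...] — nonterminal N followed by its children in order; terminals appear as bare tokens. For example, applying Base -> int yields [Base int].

Ty
Base → Ty
a → Ty
a → Base → Ty
a → ( Ty ) → Ty
a → ( Base → Ty ) → Ty
a → ( int → Ty ) → Ty
a → ( int → Base ) → Ty
a → ( int → str ) → Ty
a → ( int → str ) → Base → Ty
a → ( int → str ) → str → Ty
a → ( int → str ) → str → Base
a → ( int → str ) → str → int

[Ty [Base a] → [Ty [Base ( [Ty [Base int] → [Ty [Base str]]] )] → [Ty [Base str] → [Ty [Base int]]]]]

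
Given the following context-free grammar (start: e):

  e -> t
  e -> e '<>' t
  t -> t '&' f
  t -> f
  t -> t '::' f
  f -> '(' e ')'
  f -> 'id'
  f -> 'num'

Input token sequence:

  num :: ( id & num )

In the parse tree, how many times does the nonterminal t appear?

[e [t [t [f num]] :: [f ( [e [t [t [f id]] & [f num]]] )]]]

4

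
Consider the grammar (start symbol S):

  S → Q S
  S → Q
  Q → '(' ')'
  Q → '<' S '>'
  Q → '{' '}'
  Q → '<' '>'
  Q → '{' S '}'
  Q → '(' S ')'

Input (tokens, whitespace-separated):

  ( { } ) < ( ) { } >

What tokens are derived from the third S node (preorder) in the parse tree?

< ( ) { } >

[S [Q ( [S [Q { }]] )] [S [Q < [S [Q ( )] [S [Q { }]]] >]]]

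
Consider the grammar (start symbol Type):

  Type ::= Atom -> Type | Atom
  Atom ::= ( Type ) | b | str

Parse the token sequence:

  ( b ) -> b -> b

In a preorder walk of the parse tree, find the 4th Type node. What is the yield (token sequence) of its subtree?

[Type [Atom ( [Type [Atom b]] )] -> [Type [Atom b] -> [Type [Atom b]]]]

b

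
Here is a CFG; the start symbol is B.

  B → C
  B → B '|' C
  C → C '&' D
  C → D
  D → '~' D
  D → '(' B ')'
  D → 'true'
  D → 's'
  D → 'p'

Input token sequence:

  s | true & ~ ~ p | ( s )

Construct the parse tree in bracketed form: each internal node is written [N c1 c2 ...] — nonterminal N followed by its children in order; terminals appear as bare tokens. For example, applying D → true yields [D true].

[B [B [B [C [D s]]] | [C [C [D true]] & [D ~ [D ~ [D p]]]]] | [C [D ( [B [C [D s]]] )]]]

B
B | C
B | C | C
C | C | C
D | C | C
s | C | C
s | C & D | C
s | D & D | C
s | true & D | C
s | true & ~ D | C
s | true & ~ ~ D | C
s | true & ~ ~ p | C
s | true & ~ ~ p | D
s | true & ~ ~ p | ( B )
s | true & ~ ~ p | ( C )
s | true & ~ ~ p | ( D )
s | true & ~ ~ p | ( s )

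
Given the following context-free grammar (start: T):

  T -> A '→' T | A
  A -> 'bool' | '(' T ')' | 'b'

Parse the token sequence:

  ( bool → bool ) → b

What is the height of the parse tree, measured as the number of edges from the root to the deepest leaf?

[T [A ( [T [A bool] → [T [A bool]]] )] → [T [A b]]]

5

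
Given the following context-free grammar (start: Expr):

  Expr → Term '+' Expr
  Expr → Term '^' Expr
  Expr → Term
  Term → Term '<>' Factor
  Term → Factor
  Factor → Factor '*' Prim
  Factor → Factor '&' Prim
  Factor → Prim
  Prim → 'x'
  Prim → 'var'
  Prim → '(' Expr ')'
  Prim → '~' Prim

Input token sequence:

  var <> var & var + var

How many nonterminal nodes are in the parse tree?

13

[Expr [Term [Term [Factor [Prim var]]] <> [Factor [Factor [Prim var]] & [Prim var]]] + [Expr [Term [Factor [Prim var]]]]]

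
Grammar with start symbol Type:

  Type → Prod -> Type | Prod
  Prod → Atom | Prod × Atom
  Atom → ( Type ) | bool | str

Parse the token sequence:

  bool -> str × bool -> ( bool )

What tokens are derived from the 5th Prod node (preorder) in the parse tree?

bool

[Type [Prod [Atom bool]] -> [Type [Prod [Prod [Atom str]] × [Atom bool]] -> [Type [Prod [Atom ( [Type [Prod [Atom bool]]] )]]]]]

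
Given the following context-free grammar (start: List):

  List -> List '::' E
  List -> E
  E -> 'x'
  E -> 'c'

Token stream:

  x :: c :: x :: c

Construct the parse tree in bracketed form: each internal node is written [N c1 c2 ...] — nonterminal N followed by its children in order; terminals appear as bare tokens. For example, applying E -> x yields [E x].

List
List :: E
List :: E :: E
List :: E :: E :: E
E :: E :: E :: E
x :: E :: E :: E
x :: c :: E :: E
x :: c :: x :: E
x :: c :: x :: c

[List [List [List [List [E x]] :: [E c]] :: [E x]] :: [E c]]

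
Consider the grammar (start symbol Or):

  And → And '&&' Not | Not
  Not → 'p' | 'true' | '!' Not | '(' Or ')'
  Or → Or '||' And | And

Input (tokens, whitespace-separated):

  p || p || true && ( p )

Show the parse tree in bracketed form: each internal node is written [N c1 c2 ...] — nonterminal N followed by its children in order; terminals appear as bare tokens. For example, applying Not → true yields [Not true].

Or
Or || And
Or || And || And
And || And || And
Not || And || And
p || And || And
p || Not || And
p || p || And
p || p || And && Not
p || p || Not && Not
p || p || true && Not
p || p || true && ( Or )
p || p || true && ( And )
p || p || true && ( Not )
p || p || true && ( p )

[Or [Or [Or [And [Not p]]] || [And [Not p]]] || [And [And [Not true]] && [Not ( [Or [And [Not p]]] )]]]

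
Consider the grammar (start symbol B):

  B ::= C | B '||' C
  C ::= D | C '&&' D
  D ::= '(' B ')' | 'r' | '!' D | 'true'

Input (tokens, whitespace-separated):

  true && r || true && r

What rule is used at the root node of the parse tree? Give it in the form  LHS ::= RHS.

B ::= B '||' C

[B [B [C [C [D true]] && [D r]]] || [C [C [D true]] && [D r]]]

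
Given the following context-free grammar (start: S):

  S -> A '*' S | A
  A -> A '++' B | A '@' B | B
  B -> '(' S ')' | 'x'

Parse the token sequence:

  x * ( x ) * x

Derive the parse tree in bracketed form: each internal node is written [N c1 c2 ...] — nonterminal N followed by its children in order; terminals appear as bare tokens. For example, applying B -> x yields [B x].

[S [A [B x]] * [S [A [B ( [S [A [B x]]] )]] * [S [A [B x]]]]]

S
A * S
B * S
x * S
x * A * S
x * B * S
x * ( S ) * S
x * ( A ) * S
x * ( B ) * S
x * ( x ) * S
x * ( x ) * A
x * ( x ) * B
x * ( x ) * x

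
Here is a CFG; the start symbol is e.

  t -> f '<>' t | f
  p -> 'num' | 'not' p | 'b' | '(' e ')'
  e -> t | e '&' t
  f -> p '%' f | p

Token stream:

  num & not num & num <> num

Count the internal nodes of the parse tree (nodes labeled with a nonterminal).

[e [e [e [t [f [p num]]]] & [t [f [p not [p num]]]]] & [t [f [p num]] <> [t [f [p num]]]]]

16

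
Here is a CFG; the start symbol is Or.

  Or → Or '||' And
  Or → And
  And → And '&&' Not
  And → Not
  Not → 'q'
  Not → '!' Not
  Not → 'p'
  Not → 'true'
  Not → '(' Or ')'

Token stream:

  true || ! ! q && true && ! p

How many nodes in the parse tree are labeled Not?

[Or [Or [And [Not true]]] || [And [And [And [Not ! [Not ! [Not q]]]] && [Not true]] && [Not ! [Not p]]]]

7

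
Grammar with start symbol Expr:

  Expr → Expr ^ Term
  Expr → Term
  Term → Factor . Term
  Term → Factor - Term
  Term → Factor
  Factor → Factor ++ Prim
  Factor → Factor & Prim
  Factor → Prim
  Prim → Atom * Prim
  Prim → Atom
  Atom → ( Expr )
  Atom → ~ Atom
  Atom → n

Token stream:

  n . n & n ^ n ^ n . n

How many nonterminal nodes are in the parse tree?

[Expr [Expr [Expr [Term [Factor [Prim [Atom n]]] . [Term [Factor [Factor [Prim [Atom n]]] & [Prim [Atom n]]]]]] ^ [Term [Factor [Prim [Atom n]]]]] ^ [Term [Factor [Prim [Atom n]]] . [Term [Factor [Prim [Atom n]]]]]]

26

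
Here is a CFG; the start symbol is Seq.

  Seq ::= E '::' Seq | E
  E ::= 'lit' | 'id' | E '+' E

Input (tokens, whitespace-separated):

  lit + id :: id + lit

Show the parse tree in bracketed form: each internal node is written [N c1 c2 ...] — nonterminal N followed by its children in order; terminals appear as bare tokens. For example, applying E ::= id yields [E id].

[Seq [E [E lit] + [E id]] :: [Seq [E [E id] + [E lit]]]]

Seq
E :: Seq
E + E :: Seq
lit + E :: Seq
lit + id :: Seq
lit + id :: E
lit + id :: E + E
lit + id :: id + E
lit + id :: id + lit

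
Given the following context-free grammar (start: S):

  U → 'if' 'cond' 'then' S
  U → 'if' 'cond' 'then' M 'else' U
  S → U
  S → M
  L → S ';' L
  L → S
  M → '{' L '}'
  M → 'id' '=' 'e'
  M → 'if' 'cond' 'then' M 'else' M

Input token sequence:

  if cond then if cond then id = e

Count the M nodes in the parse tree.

[S [U if cond then [S [U if cond then [S [M id = e]]]]]]

1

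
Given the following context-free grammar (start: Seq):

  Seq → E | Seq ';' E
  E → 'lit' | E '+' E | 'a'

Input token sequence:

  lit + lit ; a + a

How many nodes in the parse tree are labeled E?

[Seq [Seq [E [E lit] + [E lit]]] ; [E [E a] + [E a]]]

6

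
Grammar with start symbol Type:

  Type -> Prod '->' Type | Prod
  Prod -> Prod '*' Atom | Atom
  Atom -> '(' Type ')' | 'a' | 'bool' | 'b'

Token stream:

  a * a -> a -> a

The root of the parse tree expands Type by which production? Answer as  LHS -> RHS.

[Type [Prod [Prod [Atom a]] * [Atom a]] -> [Type [Prod [Atom a]] -> [Type [Prod [Atom a]]]]]

Type -> Prod '->' Type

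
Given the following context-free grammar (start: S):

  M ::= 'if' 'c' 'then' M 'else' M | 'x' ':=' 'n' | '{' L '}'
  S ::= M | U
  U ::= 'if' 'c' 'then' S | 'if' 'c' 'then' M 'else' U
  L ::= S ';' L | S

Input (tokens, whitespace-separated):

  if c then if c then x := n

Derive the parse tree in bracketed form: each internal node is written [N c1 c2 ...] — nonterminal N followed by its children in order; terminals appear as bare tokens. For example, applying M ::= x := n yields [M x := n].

[S [U if c then [S [U if c then [S [M x := n]]]]]]

S
U
if c then S
if c then U
if c then if c then S
if c then if c then M
if c then if c then x := n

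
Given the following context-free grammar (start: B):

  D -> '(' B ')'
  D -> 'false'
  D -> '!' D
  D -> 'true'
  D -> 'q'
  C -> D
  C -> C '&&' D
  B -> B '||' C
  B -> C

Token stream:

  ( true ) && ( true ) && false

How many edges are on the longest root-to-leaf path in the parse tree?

[B [C [C [C [D ( [B [C [D true]]] )]] && [D ( [B [C [D true]]] )]] && [D false]]]

8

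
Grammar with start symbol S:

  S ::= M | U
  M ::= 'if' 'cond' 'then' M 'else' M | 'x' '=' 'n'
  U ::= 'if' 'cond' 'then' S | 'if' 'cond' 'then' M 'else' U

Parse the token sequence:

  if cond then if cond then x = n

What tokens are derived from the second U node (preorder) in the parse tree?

[S [U if cond then [S [U if cond then [S [M x = n]]]]]]

if cond then x = n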